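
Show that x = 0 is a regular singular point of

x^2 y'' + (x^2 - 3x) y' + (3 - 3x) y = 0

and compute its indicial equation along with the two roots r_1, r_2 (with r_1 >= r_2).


Divide by x^2 to reach normal form y'' + P_1(x) y' + P_2(x) y = 0 with P_1(x) = 1 - 3/x and P_2(x) = -3/x + 3/x^2.
x = 0 is a singular point because the y'-coefficient 1 - 3/x has a pole at x = 0 and the y-coefficient -3/x + 3/x^2 has a pole at x = 0.
It is a regular singular point because x P_1(x) = p(x) = x - 3 and x^2 P_2(x) = q(x) = 3 - 3x are polynomials, hence analytic at x = 0.
p(0) = -3,  q(0) = 3.
Indicial equation: r(r-1) + p(0) r + q(0) = 0, i.e. r^2 + (p(0) - 1) r + q(0) = 0, i.e. r^2 - 4 r + 3 = 0.
Discriminant: (-4)^2 - 4(3) = 4, so r = (4 ± 2)/2.
Solving: r_1 = 3, r_2 = 1.

indicial: r^2 - 4 r + 3 = 0; roots r_1 = 3, r_2 = 1


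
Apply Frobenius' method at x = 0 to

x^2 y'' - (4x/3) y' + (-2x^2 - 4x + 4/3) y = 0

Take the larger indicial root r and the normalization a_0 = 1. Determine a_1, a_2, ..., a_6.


Write in Frobenius form y'' + (p(x)/x) y' + (q(x)/x^2) y = 0:
  p(x) = -4/3,  q(x) = -2x^2 - 4x + 4/3.
Indicial equation: r(r-1) + (-4/3) r + (4/3) = 0 -> roots r_1 = 4/3, r_2 = 1.
Take r = r_1 = 4/3. Let y(x) = x^r sum_{n>=0} a_n x^n with a_0 = 1.
Substitute y = x^r sum a_n x^n and match x^{r+n}. The recurrence is
  D(n) a_n - 4 a_{n-1} - 2 a_{n-2} = 0,  where D(n) = (r+n)(r+n-1) + (-4/3)(r+n) + (4/3).
  a_n = [4 a_{n-1} + 2 a_{n-2}] / D(n).
Since the indicial polynomial factors as (r - r_1)(r - r_2), D(n) = (r_1 + n - r_1)(r_1 + n - r_2) = n(n + 1/3).
Evaluating step by step (a_0 = 1):
  n = 1: D(1) = 1(1 + 1/3) = 4/3; numerator = 4(1) = 4; a_1 = (4)/(4/3) = 3
  n = 2: D(2) = 2(2 + 1/3) = 14/3; numerator = 4(3) + 2(1) = 14; a_2 = (14)/(14/3) = 3
  n = 3: D(3) = 3(3 + 1/3) = 10; numerator = 4(3) + 2(3) = 18; a_3 = (18)/(10) = 9/5
  n = 4: D(4) = 4(4 + 1/3) = 52/3; numerator = 4(9/5) + 2(3) = 66/5; a_4 = (66/5)/(52/3) = 99/130
  n = 5: D(5) = 5(5 + 1/3) = 80/3; numerator = 4(99/130) + 2(9/5) = 432/65; a_5 = (432/65)/(80/3) = 81/325
  n = 6: D(6) = 6(6 + 1/3) = 38; numerator = 4(81/325) + 2(99/130) = 63/25; a_6 = (63/25)/(38) = 63/950

r = 4/3; a_0 = 1; a_1 = 3; a_2 = 3; a_3 = 9/5; a_4 = 99/130; a_5 = 81/325; a_6 = 63/950


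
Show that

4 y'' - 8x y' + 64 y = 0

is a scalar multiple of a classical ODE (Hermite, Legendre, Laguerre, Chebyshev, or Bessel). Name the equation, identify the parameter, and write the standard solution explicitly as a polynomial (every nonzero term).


All three coefficients share the factor 4; dividing through by 4 gives  y'' - 2x y' + 16 y = 0.
This matches the Hermite equation y'' - 2x y' + 2n y = 0 with 2n = 16, so n = 8; the polynomial solution is H_8(x).
With y = sum_k a_k x^k, matching x^k gives (k+2)(k+1) a_{k+2} = 2(k - n) a_k = 2(k - 8) a_k. The right side vanishes at k = 8, so the series with the parity of 8 terminates at degree 8.
Standard normalization: leading coefficient of H_n is 2^n, so a_8 = 2^8 = 256. Work downward with a_k = (k+1)(k+2) a_{k+2} / (2(k - n)):
  a_6 = (7)(8)(256) / (2(6 - 8)) = 14336/(-4) = -3584
  a_4 = (5)(6)(-3584) / (2(4 - 8)) = -107520/(-8) = 13440
  a_2 = (3)(4)(13440) / (2(2 - 8)) = 161280/(-12) = -13440
  a_0 = (1)(2)(-13440) / (2(0 - 8)) = -26880/(-16) = 1680
Hence H_8(x) = 256 x^8 - 3584 x^6 + 13440 x^4 - 13440 x^2 + 1680.

H_8(x); series = 256 x^8 - 3584 x^6 + 13440 x^4 - 13440 x^2 + 1680


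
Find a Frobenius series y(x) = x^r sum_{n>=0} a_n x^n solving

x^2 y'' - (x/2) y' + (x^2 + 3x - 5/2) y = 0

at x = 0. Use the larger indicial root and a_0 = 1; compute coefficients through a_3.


Write in Frobenius form y'' + (p(x)/x) y' + (q(x)/x^2) y = 0:
  p(x) = -1/2,  q(x) = x^2 + 3x - 5/2.
Indicial equation: r(r-1) + (-1/2) r + (-5/2) = 0 -> roots r_1 = 5/2, r_2 = -1.
Take r = r_1 = 5/2. Let y(x) = x^r sum_{n>=0} a_n x^n with a_0 = 1.
Substitute y = x^r sum a_n x^n and match x^{r+n}. The recurrence is
  D(n) a_n + 3 a_{n-1} + 1 a_{n-2} = 0,  where D(n) = (r+n)(r+n-1) + (-1/2)(r+n) + (-5/2).
  a_n = [-3 a_{n-1} - 1 a_{n-2}] / D(n).
Since the indicial polynomial factors as (r - r_1)(r - r_2), D(n) = (r_1 + n - r_1)(r_1 + n - r_2) = n(n + 7/2).
Evaluating step by step (a_0 = 1):
  n = 1: D(1) = 1(1 + 7/2) = 9/2; numerator = -3(1) = -3; a_1 = (-3)/(9/2) = -2/3
  n = 2: D(2) = 2(2 + 7/2) = 11; numerator = -3(-2/3) - 1(1) = 1; a_2 = (1)/(11) = 1/11
  n = 3: D(3) = 3(3 + 7/2) = 39/2; numerator = -3(1/11) - 1(-2/3) = 13/33; a_3 = (13/33)/(39/2) = 2/99

r = 5/2; a_0 = 1; a_1 = -2/3; a_2 = 1/11; a_3 = 2/99


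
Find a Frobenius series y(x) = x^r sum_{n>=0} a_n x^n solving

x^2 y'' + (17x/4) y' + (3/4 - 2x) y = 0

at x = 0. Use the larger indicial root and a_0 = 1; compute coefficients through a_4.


Write in Frobenius form y'' + (p(x)/x) y' + (q(x)/x^2) y = 0:
  p(x) = 17/4,  q(x) = 3/4 - 2x.
Indicial equation: r(r-1) + (17/4) r + (3/4) = 0 -> roots r_1 = -1/4, r_2 = -3.
Take r = r_1 = -1/4. Let y(x) = x^r sum_{n>=0} a_n x^n with a_0 = 1.
Substitute y = x^r sum a_n x^n and match x^{r+n}. The recurrence is
  D(n) a_n - 2 a_{n-1} = 0,  where D(n) = (r+n)(r+n-1) + (17/4)(r+n) + (3/4).
  a_n = 2 / D(n) * a_{n-1}.
Since the indicial polynomial factors as (r - r_1)(r - r_2), D(n) = (r_1 + n - r_1)(r_1 + n - r_2) = n(n + 11/4).
Evaluating step by step (a_0 = 1):
  n = 1: D(1) = 1(1 + 11/4) = 15/4; numerator = 2(1) = 2; a_1 = (2)/(15/4) = 8/15
  n = 2: D(2) = 2(2 + 11/4) = 19/2; numerator = 2(8/15) = 16/15; a_2 = (16/15)/(19/2) = 32/285
  n = 3: D(3) = 3(3 + 11/4) = 69/4; numerator = 2(32/285) = 64/285; a_3 = (64/285)/(69/4) = 256/19665
  n = 4: D(4) = 4(4 + 11/4) = 27; numerator = 2(256/19665) = 512/19665; a_4 = (512/19665)/(27) = 512/530955

r = -1/4; a_0 = 1; a_1 = 8/15; a_2 = 32/285; a_3 = 256/19665; a_4 = 512/530955


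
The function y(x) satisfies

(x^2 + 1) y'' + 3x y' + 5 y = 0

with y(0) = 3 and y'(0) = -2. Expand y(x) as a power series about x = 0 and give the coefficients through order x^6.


Ansatz: y(x) = sum_{n>=0} a_n x^n, so y'(x) = sum_{n>=1} n a_n x^(n-1) and y''(x) = sum_{n>=2} n(n-1) a_n x^(n-2).
Substitute into P(x) y'' + Q(x) y' + R(x) y = 0 with P(x) = x^2 + 1, Q(x) = 3x, R(x) = 5, and match powers of x.
Initial conditions: a_0 = 3, a_1 = -2.
Setting the coefficient of each power of x to zero and solving order by order (substituting the coefficients already found):
  x^0: 2 a_2 + 5 a_0 = 0  ->  2 a_2 = -5 a_0 = -15  ->  a_2 = -15/2
  x^1: 6 a_3 + 8 a_1 = 0  ->  6 a_3 = -8 a_1 = 16  ->  a_3 = 8/3
  x^2: 12 a_4 + 13 a_2 = 0  ->  12 a_4 = -13 a_2 = 195/2  ->  a_4 = 65/8
  x^3: 20 a_5 + 20 a_3 = 0  ->  20 a_5 = -20 a_3 = -160/3  ->  a_5 = -8/3
  x^4: 30 a_6 + 29 a_4 = 0  ->  30 a_6 = -29 a_4 = -1885/8  ->  a_6 = -377/48
Truncated series: y(x) = 3 - 2 x - (15/2) x^2 + (8/3) x^3 + (65/8) x^4 - (8/3) x^5 - (377/48) x^6 + O(x^7).

a_0 = 3; a_1 = -2; a_2 = -15/2; a_3 = 8/3; a_4 = 65/8; a_5 = -8/3; a_6 = -377/48


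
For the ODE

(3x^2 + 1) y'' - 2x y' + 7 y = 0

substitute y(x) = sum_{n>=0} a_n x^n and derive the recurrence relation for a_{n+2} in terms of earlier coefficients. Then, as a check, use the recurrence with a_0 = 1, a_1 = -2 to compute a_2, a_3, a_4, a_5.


Substitute y = sum_n a_n x^n.
(1 + 3 x^2) y'' contributes (n+2)(n+1) a_{n+2} + 3 n(n-1) a_n at x^n.
-2 x y'(x) contributes -2 n a_n at x^n.
7 y(x) contributes 7 a_n at x^n.
Matching x^n: (n+2)(n+1) a_{n+2} + (3 n(n-1) - 2 n + 7) a_n = 0.
Thus a_{n+2} = (-3 n(n-1) + 2 n - 7) / ((n+1)(n+2)) * a_n.

Check with a_0 = 1, a_1 = -2 (apply the recurrence for n = 0, 1, 2, 3): a_0 = 1, a_1 = -2, a_2 = -7/2, a_3 = 5/3, a_4 = 21/8, a_5 = -19/12.

a_(n+2) = (-3 n(n-1) + 2 n - 7) / ((n+1)(n+2)) * a_n; check: a_0 = 1, a_1 = -2, a_2 = -7/2, a_3 = 5/3, a_4 = 21/8, a_5 = -19/12


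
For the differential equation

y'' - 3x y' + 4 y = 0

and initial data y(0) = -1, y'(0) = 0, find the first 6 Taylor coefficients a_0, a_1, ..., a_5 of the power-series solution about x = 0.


Ansatz: y(x) = sum_{n>=0} a_n x^n, so y'(x) = sum_{n>=1} n a_n x^(n-1) and y''(x) = sum_{n>=2} n(n-1) a_n x^(n-2).
Substitute into P(x) y'' + Q(x) y' + R(x) y = 0 with P(x) = 1, Q(x) = -3x, R(x) = 4, and match powers of x.
Initial conditions: a_0 = -1, a_1 = 0.
Setting the coefficient of each power of x to zero and solving order by order (substituting the coefficients already found):
  x^0: 2 a_2 + 4 a_0 = 0  ->  2 a_2 = -4 a_0 = 4  ->  a_2 = 2
  x^1: 6 a_3 + a_1 = 0  ->  6 a_3 = -a_1 = 0  ->  a_3 = 0
  x^2: 12 a_4 - 2 a_2 = 0  ->  12 a_4 = 2 a_2 = 4  ->  a_4 = 1/3
  x^3: 20 a_5 - 5 a_3 = 0  ->  20 a_5 = 5 a_3 = 0  ->  a_5 = 0
Truncated series: y(x) = -1 + 2 x^2 + (1/3) x^4 + O(x^6).

a_0 = -1; a_1 = 0; a_2 = 2; a_3 = 0; a_4 = 1/3; a_5 = 0


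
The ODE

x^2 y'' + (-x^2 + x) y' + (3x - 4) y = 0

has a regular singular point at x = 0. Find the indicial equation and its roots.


Divide by x^2 to reach normal form y'' + P_1(x) y' + P_2(x) y = 0 with P_1(x) = -1 + 1/x and P_2(x) = 3/x - 4/x^2.
x = 0 is a singular point because the y'-coefficient -1 + 1/x has a pole at x = 0 and the y-coefficient 3/x - 4/x^2 has a pole at x = 0.
It is a regular singular point because x P_1(x) = p(x) = 1 - x and x^2 P_2(x) = q(x) = 3x - 4 are polynomials, hence analytic at x = 0.
p(0) = 1,  q(0) = -4.
Indicial equation: r(r-1) + p(0) r + q(0) = 0, i.e. r^2 + (p(0) - 1) r + q(0) = 0, i.e. r^2 - 4 = 0.
Discriminant: (0)^2 - 4(-4) = 16, so r = (0 ± 4)/2.
Solving: r_1 = 2, r_2 = -2.

indicial: r^2 - 4 = 0; roots r_1 = 2, r_2 = -2


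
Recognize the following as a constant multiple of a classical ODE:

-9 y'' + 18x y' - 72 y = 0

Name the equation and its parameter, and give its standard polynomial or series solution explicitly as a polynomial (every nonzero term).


All three coefficients share the factor -9; dividing through by -9 gives  y'' - 2x y' + 8 y = 0.
This matches the Hermite equation y'' - 2x y' + 2n y = 0 with 2n = 8, so n = 4; the polynomial solution is H_4(x).
With y = sum_k a_k x^k, matching x^k gives (k+2)(k+1) a_{k+2} = 2(k - n) a_k = 2(k - 4) a_k. The right side vanishes at k = 4, so the series with the parity of 4 terminates at degree 4.
Standard normalization: leading coefficient of H_n is 2^n, so a_4 = 2^4 = 16. Work downward with a_k = (k+1)(k+2) a_{k+2} / (2(k - n)):
  a_2 = (3)(4)(16) / (2(2 - 4)) = 192/(-4) = -48
  a_0 = (1)(2)(-48) / (2(0 - 4)) = -96/(-8) = 12
Hence H_4(x) = 16 x^4 - 48 x^2 + 12.

H_4(x); series = 16 x^4 - 48 x^2 + 12


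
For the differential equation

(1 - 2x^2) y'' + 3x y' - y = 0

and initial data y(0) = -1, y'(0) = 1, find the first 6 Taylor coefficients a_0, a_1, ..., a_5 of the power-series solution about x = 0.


Ansatz: y(x) = sum_{n>=0} a_n x^n, so y'(x) = sum_{n>=1} n a_n x^(n-1) and y''(x) = sum_{n>=2} n(n-1) a_n x^(n-2).
Substitute into P(x) y'' + Q(x) y' + R(x) y = 0 with P(x) = 1 - 2x^2, Q(x) = 3x, R(x) = -1, and match powers of x.
Initial conditions: a_0 = -1, a_1 = 1.
Setting the coefficient of each power of x to zero and solving order by order (substituting the coefficients already found):
  x^0: 2 a_2 - a_0 = 0  ->  2 a_2 = a_0 = -1  ->  a_2 = -1/2
  x^1: 6 a_3 + 2 a_1 = 0  ->  6 a_3 = -2 a_1 = -2  ->  a_3 = -1/3
  x^2: 12 a_4 + a_2 = 0  ->  12 a_4 = -a_2 = 1/2  ->  a_4 = 1/24
  x^3: 20 a_5 - 4 a_3 = 0  ->  20 a_5 = 4 a_3 = -4/3  ->  a_5 = -1/15
Truncated series: y(x) = -1 + x - (1/2) x^2 - (1/3) x^3 + (1/24) x^4 - (1/15) x^5 + O(x^6).

a_0 = -1; a_1 = 1; a_2 = -1/2; a_3 = -1/3; a_4 = 1/24; a_5 = -1/15


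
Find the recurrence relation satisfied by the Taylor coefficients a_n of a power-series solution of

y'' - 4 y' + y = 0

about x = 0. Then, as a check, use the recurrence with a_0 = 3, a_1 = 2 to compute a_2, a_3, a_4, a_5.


Substitute y = sum_n a_n x^n.
y''(x) has coefficient (n+2)(n+1) a_{n+2} at x^n;
-4 y'(x) has coefficient -4 (n+1) a_{n+1} at x^n;
y(x) has coefficient 1 a_n at x^n.
Matching x^n: (n+2)(n+1) a_{n+2} - 4 (n+1) a_{n+1} + 1 a_n = 0.
Thus a_{n+2} = [4 (n+1) a_{n+1} - 1 a_n] / ((n+1)(n+2)).

Check with a_0 = 3, a_1 = 2 (apply the recurrence for n = 0, 1, 2, 3): a_0 = 3, a_1 = 2, a_2 = 5/2, a_3 = 3, a_4 = 67/24, a_5 = 25/12.

a_(n+2) = [4 (n+1) a_(n+1) - 1 a_n] / ((n+1)(n+2)); check: a_0 = 3, a_1 = 2, a_2 = 5/2, a_3 = 3, a_4 = 67/24, a_5 = 25/12


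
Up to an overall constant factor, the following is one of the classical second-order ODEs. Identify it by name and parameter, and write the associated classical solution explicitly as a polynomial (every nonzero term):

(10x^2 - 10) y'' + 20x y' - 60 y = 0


All three coefficients share the factor -10; dividing through by -10 gives  (1 - x^2) y'' - 2x y' + 6 y = 0.
This matches the Legendre equation (1 - x^2) y'' - 2x y' + n(n+1) y = 0 (note the -2x y' term) with n(n+1) = 6, so n = 2; the polynomial solution is P_2(x).
With y = sum_k a_k x^k, matching x^k gives (k+2)(k+1) a_{k+2} = [k(k+1) - n(n+1)] a_k = (k - 2)(k + 3) a_k. The right side vanishes at k = 2, so the series with the parity of 2 terminates at degree 2.
Standard normalization (P_n(1) = 1): leading coefficient (2n)!/(2^n (n!)^2) = 24/(4*4) = 3/2, so a_2 = 3/2. Work downward with a_k = (k+1)(k+2) a_{k+2} / ((k - 2)(k + 3)):
  a_0 = (1)(2)(3/2) / ((0 - 2)(0 + 3)) = 3/(-6) = -1/2
Hence P_2(x) = 3 x^2/2 - 1/2.

P_2(x); series = 3 x^2/2 - 1/2


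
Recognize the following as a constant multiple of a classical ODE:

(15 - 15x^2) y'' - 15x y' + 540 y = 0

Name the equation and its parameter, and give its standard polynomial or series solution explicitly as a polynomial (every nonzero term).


All three coefficients share the factor 15; dividing through by 15 gives  (1 - x^2) y'' - x y' + 36 y = 0.
This matches the Chebyshev equation (1 - x^2) y'' - x y' + n^2 y = 0 (note the -x y' term, not -2x y') with n^2 = 36, so n = 6; the polynomial solution is T_6(x).
With y = sum_k a_k x^k, matching x^k gives (k+2)(k+1) a_{k+2} = (k^2 - n^2) a_k = (k - 6)(k + 6) a_k. The right side vanishes at k = 6, so the series with the parity of 6 terminates at degree 6.
Standard normalization: leading coefficient of T_n is 2^(n-1), so a_6 = 2^5 = 32. Work downward with a_k = (k+1)(k+2) a_{k+2} / ((k - 6)(k + 6)):
  a_4 = (5)(6)(32) / ((4 - 6)(4 + 6)) = 960/(-20) = -48
  a_2 = (3)(4)(-48) / ((2 - 6)(2 + 6)) = -576/(-32) = 18
  a_0 = (1)(2)(18) / ((0 - 6)(0 + 6)) = 36/(-36) = -1
Hence T_6(x) = 32 x^6 - 48 x^4 + 18 x^2 - 1.

T_6(x); series = 32 x^6 - 48 x^4 + 18 x^2 - 1


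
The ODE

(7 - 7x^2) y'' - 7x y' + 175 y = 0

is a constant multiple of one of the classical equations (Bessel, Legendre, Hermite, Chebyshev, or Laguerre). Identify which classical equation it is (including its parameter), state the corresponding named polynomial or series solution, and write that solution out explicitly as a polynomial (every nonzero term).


All three coefficients share the factor 7; dividing through by 7 gives  (1 - x^2) y'' - x y' + 25 y = 0.
This matches the Chebyshev equation (1 - x^2) y'' - x y' + n^2 y = 0 (note the -x y' term, not -2x y') with n^2 = 25, so n = 5; the polynomial solution is T_5(x).
With y = sum_k a_k x^k, matching x^k gives (k+2)(k+1) a_{k+2} = (k^2 - n^2) a_k = (k - 5)(k + 5) a_k. The right side vanishes at k = 5, so the series with the parity of 5 terminates at degree 5.
Standard normalization: leading coefficient of T_n is 2^(n-1), so a_5 = 2^4 = 16. Work downward with a_k = (k+1)(k+2) a_{k+2} / ((k - 5)(k + 5)):
  a_3 = (4)(5)(16) / ((3 - 5)(3 + 5)) = 320/(-16) = -20
  a_1 = (2)(3)(-20) / ((1 - 5)(1 + 5)) = -120/(-24) = 5
Hence T_5(x) = 16 x^5 - 20 x^3 + 5 x.

T_5(x); series = 16 x^5 - 20 x^3 + 5 x


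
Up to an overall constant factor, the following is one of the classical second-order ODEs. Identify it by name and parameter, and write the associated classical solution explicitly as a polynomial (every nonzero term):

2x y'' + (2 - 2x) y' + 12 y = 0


All three coefficients share the factor 2; dividing through by 2 gives  x y'' + (1 - x) y' + 6 y = 0.
This matches the Laguerre equation x y'' + (1 - x) y' + n y = 0 with n = 6; the polynomial solution is L_6(x).
With y = sum_k a_k x^k, matching x^k gives (k+1)k a_{k+1} + (k+1) a_{k+1} - k a_k + n a_k = 0, i.e. (k+1)^2 a_{k+1} = (k - n) a_k = (k - 6) a_k. The right side vanishes at k = 6, so the series terminates at degree 6.
Standard normalization L_n(0) = 1 gives a_0 = 1. Work upward with a_{k+1} = (k - 6) a_k / (k+1)^2:
  a_1 = (0 - 6)(1) / 1^2 = -6/1 = -6
  a_2 = (1 - 6)(-6) / 2^2 = 30/4 = 15/2
  a_3 = (2 - 6)(15/2) / 3^2 = -30/9 = -10/3
  a_4 = (3 - 6)(-10/3) / 4^2 = 10/16 = 5/8
  a_5 = (4 - 6)(5/8) / 5^2 = (-5/4)/25 = -1/20
  a_6 = (5 - 6)(-1/20) / 6^2 = (1/20)/36 = 1/720
Hence L_6(x) = x^6/720 - x^5/20 + 5 x^4/8 - 10 x^3/3 + 15 x^2/2 - 6 x + 1.

L_6(x); series = x^6/720 - x^5/20 + 5 x^4/8 - 10 x^3/3 + 15 x^2/2 - 6 x + 1


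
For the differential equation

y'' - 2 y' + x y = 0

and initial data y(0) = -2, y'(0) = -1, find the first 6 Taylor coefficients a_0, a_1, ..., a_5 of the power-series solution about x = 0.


Ansatz: y(x) = sum_{n>=0} a_n x^n, so y'(x) = sum_{n>=1} n a_n x^(n-1) and y''(x) = sum_{n>=2} n(n-1) a_n x^(n-2).
Substitute into P(x) y'' + Q(x) y' + R(x) y = 0 with P(x) = 1, Q(x) = -2, R(x) = x, and match powers of x.
Initial conditions: a_0 = -2, a_1 = -1.
Setting the coefficient of each power of x to zero and solving order by order (substituting the coefficients already found):
  x^0: 2 a_2 - 2 a_1 = 0  ->  2 a_2 = 2 a_1 = -2  ->  a_2 = -1
  x^1: 6 a_3 - 4 a_2 + a_0 = 0  ->  6 a_3 = 4 a_2 - a_0 = -2  ->  a_3 = -1/3
  x^2: 12 a_4 - 6 a_3 + a_1 = 0  ->  12 a_4 = 6 a_3 - a_1 = -1  ->  a_4 = -1/12
  x^3: 20 a_5 - 8 a_4 + a_2 = 0  ->  20 a_5 = 8 a_4 - a_2 = 1/3  ->  a_5 = 1/60
Truncated series: y(x) = -2 - x - x^2 - (1/3) x^3 - (1/12) x^4 + (1/60) x^5 + O(x^6).

a_0 = -2; a_1 = -1; a_2 = -1; a_3 = -1/3; a_4 = -1/12; a_5 = 1/60


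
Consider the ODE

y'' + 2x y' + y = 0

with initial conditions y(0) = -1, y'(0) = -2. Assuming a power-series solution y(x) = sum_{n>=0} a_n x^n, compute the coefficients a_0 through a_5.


Ansatz: y(x) = sum_{n>=0} a_n x^n, so y'(x) = sum_{n>=1} n a_n x^(n-1) and y''(x) = sum_{n>=2} n(n-1) a_n x^(n-2).
Substitute into P(x) y'' + Q(x) y' + R(x) y = 0 with P(x) = 1, Q(x) = 2x, R(x) = 1, and match powers of x.
Initial conditions: a_0 = -1, a_1 = -2.
Setting the coefficient of each power of x to zero and solving order by order (substituting the coefficients already found):
  x^0: 2 a_2 + a_0 = 0  ->  2 a_2 = -a_0 = 1  ->  a_2 = 1/2
  x^1: 6 a_3 + 3 a_1 = 0  ->  6 a_3 = -3 a_1 = 6  ->  a_3 = 1
  x^2: 12 a_4 + 5 a_2 = 0  ->  12 a_4 = -5 a_2 = -5/2  ->  a_4 = -5/24
  x^3: 20 a_5 + 7 a_3 = 0  ->  20 a_5 = -7 a_3 = -7  ->  a_5 = -7/20
Truncated series: y(x) = -1 - 2 x + (1/2) x^2 + x^3 - (5/24) x^4 - (7/20) x^5 + O(x^6).

a_0 = -1; a_1 = -2; a_2 = 1/2; a_3 = 1; a_4 = -5/24; a_5 = -7/20


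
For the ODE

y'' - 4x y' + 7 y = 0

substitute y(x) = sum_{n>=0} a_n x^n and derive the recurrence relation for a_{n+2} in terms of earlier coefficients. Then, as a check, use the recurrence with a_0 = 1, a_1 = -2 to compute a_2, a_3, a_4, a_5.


Substitute y = sum_n a_n x^n.
y''(x) has coefficient (n+2)(n+1) a_{n+2} at x^n;
-4 x y'(x) has coefficient -4 n a_n at x^n (shift);
7 y(x) has coefficient 7 a_n at x^n.
Matching x^n: (n+2)(n+1) a_{n+2} + (-4n + 7) a_n = 0.
Thus a_{n+2} = (4n - 7) / ((n+1)(n+2)) * a_n.

Check with a_0 = 1, a_1 = -2 (apply the recurrence for n = 0, 1, 2, 3): a_0 = 1, a_1 = -2, a_2 = -7/2, a_3 = 1, a_4 = -7/24, a_5 = 1/4.

a_(n+2) = (4n - 7) / ((n+1)(n+2)) * a_n; check: a_0 = 1, a_1 = -2, a_2 = -7/2, a_3 = 1, a_4 = -7/24, a_5 = 1/4


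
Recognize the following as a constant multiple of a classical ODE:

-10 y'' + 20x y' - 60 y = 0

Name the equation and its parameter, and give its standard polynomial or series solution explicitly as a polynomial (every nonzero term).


All three coefficients share the factor -10; dividing through by -10 gives  y'' - 2x y' + 6 y = 0.
This matches the Hermite equation y'' - 2x y' + 2n y = 0 with 2n = 6, so n = 3; the polynomial solution is H_3(x).
With y = sum_k a_k x^k, matching x^k gives (k+2)(k+1) a_{k+2} = 2(k - n) a_k = 2(k - 3) a_k. The right side vanishes at k = 3, so the series with the parity of 3 terminates at degree 3.
Standard normalization: leading coefficient of H_n is 2^n, so a_3 = 2^3 = 8. Work downward with a_k = (k+1)(k+2) a_{k+2} / (2(k - n)):
  a_1 = (2)(3)(8) / (2(1 - 3)) = 48/(-4) = -12
Hence H_3(x) = 8 x^3 - 12 x.

H_3(x); series = 8 x^3 - 12 x


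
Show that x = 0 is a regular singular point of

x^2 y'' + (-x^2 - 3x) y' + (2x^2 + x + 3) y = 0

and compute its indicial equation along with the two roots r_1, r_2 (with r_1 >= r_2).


Divide by x^2 to reach normal form y'' + P_1(x) y' + P_2(x) y = 0 with P_1(x) = -1 - 3/x and P_2(x) = 2 + 1/x + 3/x^2.
x = 0 is a singular point because the y'-coefficient -1 - 3/x has a pole at x = 0 and the y-coefficient 2 + 1/x + 3/x^2 has a pole at x = 0.
It is a regular singular point because x P_1(x) = p(x) = -x - 3 and x^2 P_2(x) = q(x) = 2x^2 + x + 3 are polynomials, hence analytic at x = 0.
p(0) = -3,  q(0) = 3.
Indicial equation: r(r-1) + p(0) r + q(0) = 0, i.e. r^2 + (p(0) - 1) r + q(0) = 0, i.e. r^2 - 4 r + 3 = 0.
Discriminant: (-4)^2 - 4(3) = 4, so r = (4 ± 2)/2.
Solving: r_1 = 3, r_2 = 1.

indicial: r^2 - 4 r + 3 = 0; roots r_1 = 3, r_2 = 1


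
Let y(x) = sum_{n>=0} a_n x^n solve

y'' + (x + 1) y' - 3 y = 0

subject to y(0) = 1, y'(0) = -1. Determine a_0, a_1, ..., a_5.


Ansatz: y(x) = sum_{n>=0} a_n x^n, so y'(x) = sum_{n>=1} n a_n x^(n-1) and y''(x) = sum_{n>=2} n(n-1) a_n x^(n-2).
Substitute into P(x) y'' + Q(x) y' + R(x) y = 0 with P(x) = 1, Q(x) = x + 1, R(x) = -3, and match powers of x.
Initial conditions: a_0 = 1, a_1 = -1.
Setting the coefficient of each power of x to zero and solving order by order (substituting the coefficients already found):
  x^0: 2 a_2 + a_1 - 3 a_0 = 0  ->  2 a_2 = -a_1 + 3 a_0 = 4  ->  a_2 = 2
  x^1: 6 a_3 + 2 a_2 - 2 a_1 = 0  ->  6 a_3 = -2 a_2 + 2 a_1 = -6  ->  a_3 = -1
  x^2: 12 a_4 + 3 a_3 - a_2 = 0  ->  12 a_4 = -3 a_3 + a_2 = 5  ->  a_4 = 5/12
  x^3: 20 a_5 + 4 a_4 = 0  ->  20 a_5 = -4 a_4 = -5/3  ->  a_5 = -1/12
Truncated series: y(x) = 1 - x + 2 x^2 - x^3 + (5/12) x^4 - (1/12) x^5 + O(x^6).

a_0 = 1; a_1 = -1; a_2 = 2; a_3 = -1; a_4 = 5/12; a_5 = -1/12


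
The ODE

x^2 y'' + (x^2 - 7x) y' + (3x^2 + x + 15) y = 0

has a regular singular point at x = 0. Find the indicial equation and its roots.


Divide by x^2 to reach normal form y'' + P_1(x) y' + P_2(x) y = 0 with P_1(x) = 1 - 7/x and P_2(x) = 3 + 1/x + 15/x^2.
x = 0 is a singular point because the y'-coefficient 1 - 7/x has a pole at x = 0 and the y-coefficient 3 + 1/x + 15/x^2 has a pole at x = 0.
It is a regular singular point because x P_1(x) = p(x) = x - 7 and x^2 P_2(x) = q(x) = 3x^2 + x + 15 are polynomials, hence analytic at x = 0.
p(0) = -7,  q(0) = 15.
Indicial equation: r(r-1) + p(0) r + q(0) = 0, i.e. r^2 + (p(0) - 1) r + q(0) = 0, i.e. r^2 - 8 r + 15 = 0.
Discriminant: (-8)^2 - 4(15) = 4, so r = (8 ± 2)/2.
Solving: r_1 = 5, r_2 = 3.

indicial: r^2 - 8 r + 15 = 0; roots r_1 = 5, r_2 = 3


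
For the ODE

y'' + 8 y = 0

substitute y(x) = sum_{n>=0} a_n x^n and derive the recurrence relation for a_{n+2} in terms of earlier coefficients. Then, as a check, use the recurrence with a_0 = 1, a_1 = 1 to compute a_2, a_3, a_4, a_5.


Substitute y = sum_n a_n x^n into y'' + (const) y = 0.
y''(x) = sum_{n>=0} (n+2)(n+1) a_{n+2} x^n.
The ODE becomes sum_n [(n+2)(n+1) a_{n+2} + 8 a_n] x^n = 0.
Setting each coefficient to zero gives the recurrence:
  (n+2)(n+1) a_{n+2} + 8 a_n = 0,
  a_{n+2} = -8 / ((n+1)(n+2)) a_n.

Check with a_0 = 1, a_1 = 1 (apply the recurrence for n = 0, 1, 2, 3): a_0 = 1, a_1 = 1, a_2 = -4, a_3 = -4/3, a_4 = 8/3, a_5 = 8/15.

a_{n+2} = -8/((n+1)(n+2)) * a_n; check: a_0 = 1, a_1 = 1, a_2 = -4, a_3 = -4/3, a_4 = 8/3, a_5 = 8/15


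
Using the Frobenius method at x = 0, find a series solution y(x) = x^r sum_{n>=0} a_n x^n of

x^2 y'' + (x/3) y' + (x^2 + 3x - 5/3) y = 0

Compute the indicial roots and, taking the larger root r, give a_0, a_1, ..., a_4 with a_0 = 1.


Write in Frobenius form y'' + (p(x)/x) y' + (q(x)/x^2) y = 0:
  p(x) = 1/3,  q(x) = x^2 + 3x - 5/3.
Indicial equation: r(r-1) + (1/3) r + (-5/3) = 0 -> roots r_1 = 5/3, r_2 = -1.
Take r = r_1 = 5/3. Let y(x) = x^r sum_{n>=0} a_n x^n with a_0 = 1.
Substitute y = x^r sum a_n x^n and match x^{r+n}. The recurrence is
  D(n) a_n + 3 a_{n-1} + 1 a_{n-2} = 0,  where D(n) = (r+n)(r+n-1) + (1/3)(r+n) + (-5/3).
  a_n = [-3 a_{n-1} - 1 a_{n-2}] / D(n).
Since the indicial polynomial factors as (r - r_1)(r - r_2), D(n) = (r_1 + n - r_1)(r_1 + n - r_2) = n(n + 8/3).
Evaluating step by step (a_0 = 1):
  n = 1: D(1) = 1(1 + 8/3) = 11/3; numerator = -3(1) = -3; a_1 = (-3)/(11/3) = -9/11
  n = 2: D(2) = 2(2 + 8/3) = 28/3; numerator = -3(-9/11) - 1(1) = 16/11; a_2 = (16/11)/(28/3) = 12/77
  n = 3: D(3) = 3(3 + 8/3) = 17; numerator = -3(12/77) - 1(-9/11) = 27/77; a_3 = (27/77)/(17) = 27/1309
  n = 4: D(4) = 4(4 + 8/3) = 80/3; numerator = -3(27/1309) - 1(12/77) = -285/1309; a_4 = (-285/1309)/(80/3) = -171/20944

r = 5/3; a_0 = 1; a_1 = -9/11; a_2 = 12/77; a_3 = 27/1309; a_4 = -171/20944


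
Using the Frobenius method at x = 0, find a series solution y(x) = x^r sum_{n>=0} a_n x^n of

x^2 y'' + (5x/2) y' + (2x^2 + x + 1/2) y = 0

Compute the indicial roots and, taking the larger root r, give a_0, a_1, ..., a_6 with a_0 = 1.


Write in Frobenius form y'' + (p(x)/x) y' + (q(x)/x^2) y = 0:
  p(x) = 5/2,  q(x) = 2x^2 + x + 1/2.
Indicial equation: r(r-1) + (5/2) r + (1/2) = 0 -> roots r_1 = -1/2, r_2 = -1.
Take r = r_1 = -1/2. Let y(x) = x^r sum_{n>=0} a_n x^n with a_0 = 1.
Substitute y = x^r sum a_n x^n and match x^{r+n}. The recurrence is
  D(n) a_n + 1 a_{n-1} + 2 a_{n-2} = 0,  where D(n) = (r+n)(r+n-1) + (5/2)(r+n) + (1/2).
  a_n = [-1 a_{n-1} - 2 a_{n-2}] / D(n).
Since the indicial polynomial factors as (r - r_1)(r - r_2), D(n) = (r_1 + n - r_1)(r_1 + n - r_2) = n(n + 1/2).
Evaluating step by step (a_0 = 1):
  n = 1: D(1) = 1(1 + 1/2) = 3/2; numerator = -1(1) = -1; a_1 = (-1)/(3/2) = -2/3
  n = 2: D(2) = 2(2 + 1/2) = 5; numerator = -1(-2/3) - 2(1) = -4/3; a_2 = (-4/3)/(5) = -4/15
  n = 3: D(3) = 3(3 + 1/2) = 21/2; numerator = -1(-4/15) - 2(-2/3) = 8/5; a_3 = (8/5)/(21/2) = 16/105
  n = 4: D(4) = 4(4 + 1/2) = 18; numerator = -1(16/105) - 2(-4/15) = 8/21; a_4 = (8/21)/(18) = 4/189
  n = 5: D(5) = 5(5 + 1/2) = 55/2; numerator = -1(4/189) - 2(16/105) = -44/135; a_5 = (-44/135)/(55/2) = -8/675
  n = 6: D(6) = 6(6 + 1/2) = 39; numerator = -1(-8/675) - 2(4/189) = -16/525; a_6 = (-16/525)/(39) = -16/20475

r = -1/2; a_0 = 1; a_1 = -2/3; a_2 = -4/15; a_3 = 16/105; a_4 = 4/189; a_5 = -8/675; a_6 = -16/20475


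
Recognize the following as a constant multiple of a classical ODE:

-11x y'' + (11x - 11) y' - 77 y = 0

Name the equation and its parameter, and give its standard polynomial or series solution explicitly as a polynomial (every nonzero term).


All three coefficients share the factor -11; dividing through by -11 gives  x y'' + (1 - x) y' + 7 y = 0.
This matches the Laguerre equation x y'' + (1 - x) y' + n y = 0 with n = 7; the polynomial solution is L_7(x).
With y = sum_k a_k x^k, matching x^k gives (k+1)k a_{k+1} + (k+1) a_{k+1} - k a_k + n a_k = 0, i.e. (k+1)^2 a_{k+1} = (k - n) a_k = (k - 7) a_k. The right side vanishes at k = 7, so the series terminates at degree 7.
Standard normalization L_n(0) = 1 gives a_0 = 1. Work upward with a_{k+1} = (k - 7) a_k / (k+1)^2:
  a_1 = (0 - 7)(1) / 1^2 = -7/1 = -7
  a_2 = (1 - 7)(-7) / 2^2 = 42/4 = 21/2
  a_3 = (2 - 7)(21/2) / 3^2 = (-105/2)/9 = -35/6
  a_4 = (3 - 7)(-35/6) / 4^2 = (70/3)/16 = 35/24
  a_5 = (4 - 7)(35/24) / 5^2 = (-35/8)/25 = -7/40
  a_6 = (5 - 7)(-7/40) / 6^2 = (7/20)/36 = 7/720
  a_7 = (6 - 7)(7/720) / 7^2 = (-7/720)/49 = -1/5040
Hence L_7(x) = -x^7/5040 + 7 x^6/720 - 7 x^5/40 + 35 x^4/24 - 35 x^3/6 + 21 x^2/2 - 7 x + 1.

L_7(x); series = -x^7/5040 + 7 x^6/720 - 7 x^5/40 + 35 x^4/24 - 35 x^3/6 + 21 x^2/2 - 7 x + 1


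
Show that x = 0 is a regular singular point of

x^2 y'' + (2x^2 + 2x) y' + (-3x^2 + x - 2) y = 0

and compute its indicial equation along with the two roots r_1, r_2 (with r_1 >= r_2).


Divide by x^2 to reach normal form y'' + P_1(x) y' + P_2(x) y = 0 with P_1(x) = 2 + 2/x and P_2(x) = -3 + 1/x - 2/x^2.
x = 0 is a singular point because the y'-coefficient 2 + 2/x has a pole at x = 0 and the y-coefficient -3 + 1/x - 2/x^2 has a pole at x = 0.
It is a regular singular point because x P_1(x) = p(x) = 2x + 2 and x^2 P_2(x) = q(x) = -3x^2 + x - 2 are polynomials, hence analytic at x = 0.
p(0) = 2,  q(0) = -2.
Indicial equation: r(r-1) + p(0) r + q(0) = 0, i.e. r^2 + (p(0) - 1) r + q(0) = 0, i.e. r^2 + 1 r - 2 = 0.
Discriminant: (1)^2 - 4(-2) = 9, so r = (-1 ± 3)/2.
Solving: r_1 = 1, r_2 = -2.

indicial: r^2 + 1 r - 2 = 0; roots r_1 = 1, r_2 = -2


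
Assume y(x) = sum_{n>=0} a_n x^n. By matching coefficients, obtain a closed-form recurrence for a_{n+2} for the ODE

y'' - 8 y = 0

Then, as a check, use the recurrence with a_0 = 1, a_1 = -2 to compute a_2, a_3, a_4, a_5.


Substitute y = sum_n a_n x^n into y'' + (const) y = 0.
y''(x) = sum_{n>=0} (n+2)(n+1) a_{n+2} x^n.
The ODE becomes sum_n [(n+2)(n+1) a_{n+2} - 8 a_n] x^n = 0.
Setting each coefficient to zero gives the recurrence:
  (n+2)(n+1) a_{n+2} - 8 a_n = 0,
  a_{n+2} = 8 / ((n+1)(n+2)) a_n.

Check with a_0 = 1, a_1 = -2 (apply the recurrence for n = 0, 1, 2, 3): a_0 = 1, a_1 = -2, a_2 = 4, a_3 = -8/3, a_4 = 8/3, a_5 = -16/15.

a_{n+2} = 8/((n+1)(n+2)) * a_n; check: a_0 = 1, a_1 = -2, a_2 = 4, a_3 = -8/3, a_4 = 8/3, a_5 = -16/15


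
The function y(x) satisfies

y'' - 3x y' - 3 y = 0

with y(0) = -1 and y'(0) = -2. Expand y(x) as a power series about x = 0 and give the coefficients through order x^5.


Ansatz: y(x) = sum_{n>=0} a_n x^n, so y'(x) = sum_{n>=1} n a_n x^(n-1) and y''(x) = sum_{n>=2} n(n-1) a_n x^(n-2).
Substitute into P(x) y'' + Q(x) y' + R(x) y = 0 with P(x) = 1, Q(x) = -3x, R(x) = -3, and match powers of x.
Initial conditions: a_0 = -1, a_1 = -2.
Setting the coefficient of each power of x to zero and solving order by order (substituting the coefficients already found):
  x^0: 2 a_2 - 3 a_0 = 0  ->  2 a_2 = 3 a_0 = -3  ->  a_2 = -3/2
  x^1: 6 a_3 - 6 a_1 = 0  ->  6 a_3 = 6 a_1 = -12  ->  a_3 = -2
  x^2: 12 a_4 - 9 a_2 = 0  ->  12 a_4 = 9 a_2 = -27/2  ->  a_4 = -9/8
  x^3: 20 a_5 - 12 a_3 = 0  ->  20 a_5 = 12 a_3 = -24  ->  a_5 = -6/5
Truncated series: y(x) = -1 - 2 x - (3/2) x^2 - 2 x^3 - (9/8) x^4 - (6/5) x^5 + O(x^6).

a_0 = -1; a_1 = -2; a_2 = -3/2; a_3 = -2; a_4 = -9/8; a_5 = -6/5


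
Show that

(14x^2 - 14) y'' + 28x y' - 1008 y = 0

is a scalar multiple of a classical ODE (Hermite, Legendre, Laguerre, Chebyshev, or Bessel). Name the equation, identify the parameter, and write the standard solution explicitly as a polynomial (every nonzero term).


All three coefficients share the factor -14; dividing through by -14 gives  (1 - x^2) y'' - 2x y' + 72 y = 0.
This matches the Legendre equation (1 - x^2) y'' - 2x y' + n(n+1) y = 0 (note the -2x y' term) with n(n+1) = 72, so n = 8; the polynomial solution is P_8(x).
With y = sum_k a_k x^k, matching x^k gives (k+2)(k+1) a_{k+2} = [k(k+1) - n(n+1)] a_k = (k - 8)(k + 9) a_k. The right side vanishes at k = 8, so the series with the parity of 8 terminates at degree 8.
Standard normalization (P_n(1) = 1): leading coefficient (2n)!/(2^n (n!)^2) = 20922789888000/(256*1625702400) = 6435/128, so a_8 = 6435/128. Work downward with a_k = (k+1)(k+2) a_{k+2} / ((k - 8)(k + 9)):
  a_6 = (7)(8)(6435/128) / ((6 - 8)(6 + 9)) = (45045/16)/(-30) = -3003/32
  a_4 = (5)(6)(-3003/32) / ((4 - 8)(4 + 9)) = (-45045/16)/(-52) = 3465/64
  a_2 = (3)(4)(3465/64) / ((2 - 8)(2 + 9)) = (10395/16)/(-66) = -315/32
  a_0 = (1)(2)(-315/32) / ((0 - 8)(0 + 9)) = (-315/16)/(-72) = 35/128
Hence P_8(x) = 6435 x^8/128 - 3003 x^6/32 + 3465 x^4/64 - 315 x^2/32 + 35/128.

P_8(x); series = 6435 x^8/128 - 3003 x^6/32 + 3465 x^4/64 - 315 x^2/32 + 35/128


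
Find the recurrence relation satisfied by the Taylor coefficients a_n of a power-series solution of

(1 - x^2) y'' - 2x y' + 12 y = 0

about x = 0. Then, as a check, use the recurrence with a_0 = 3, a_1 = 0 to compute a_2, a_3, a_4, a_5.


Substitute y = sum_n a_n x^n.
(1 - 1 x^2) y'' contributes (n+2)(n+1) a_{n+2} - n(n-1) a_n at x^n.
-2 x y'(x) contributes -2 n a_n at x^n.
12 y(x) contributes 12 a_n at x^n.
Matching x^n: (n+2)(n+1) a_{n+2} + (-n(n-1) - 2 n + 12) a_n = 0.
Thus a_{n+2} = (n(n-1) + 2 n - 12) / ((n+1)(n+2)) * a_n.

Check with a_0 = 3, a_1 = 0 (apply the recurrence for n = 0, 1, 2, 3): a_0 = 3, a_1 = 0, a_2 = -18, a_3 = 0, a_4 = 9, a_5 = 0.

a_(n+2) = (n(n-1) + 2 n - 12) / ((n+1)(n+2)) * a_n; check: a_0 = 3, a_1 = 0, a_2 = -18, a_3 = 0, a_4 = 9, a_5 = 0


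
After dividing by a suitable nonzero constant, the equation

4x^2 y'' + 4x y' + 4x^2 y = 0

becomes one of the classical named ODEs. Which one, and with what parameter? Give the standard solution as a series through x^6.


All three coefficients share the factor 4; dividing through by 4 gives  x^2 y'' + x y' + x^2 y = 0.
This matches the Bessel equation x^2 y'' + x y' + (x^2 - nu^2) y = 0 with nu^2 = 0, so nu = 0; the solution bounded at x = 0 is J_0(x).
Frobenius at x = 0: indicial roots ±nu; for r = nu the recurrence k(k + 2nu) c_k = -c_{k-2} gives the standard series J_nu(x) = sum_{k>=0} (-1)^k / (k! (k+nu)!) (x/2)^(2k+nu). Evaluate the first 4 terms:
  k = 0: (-1)^0 / (0! * 0! * 2^0) x^0 = 1/(1*1*1) x^0 = (1) x^0
  k = 1: (-1)^1 / (1! * 1! * 2^2) x^2 = -1/(1*1*4) x^2 = (-1/4) x^2
  k = 2: (-1)^2 / (2! * 2! * 2^4) x^4 = 1/(2*2*16) x^4 = (1/64) x^4
  k = 3: (-1)^3 / (3! * 3! * 2^6) x^6 = -1/(6*6*64) x^6 = (-1/2304) x^6
Hence J_0(x) = -x^6/2304 + x^4/64 - x^2/4 + 1 + ....

J_0(x); series = -x^6/2304 + x^4/64 - x^2/4 + 1


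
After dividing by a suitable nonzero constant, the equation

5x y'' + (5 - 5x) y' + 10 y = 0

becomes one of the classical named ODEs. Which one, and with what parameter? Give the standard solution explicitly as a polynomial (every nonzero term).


All three coefficients share the factor 5; dividing through by 5 gives  x y'' + (1 - x) y' + 2 y = 0.
This matches the Laguerre equation x y'' + (1 - x) y' + n y = 0 with n = 2; the polynomial solution is L_2(x).
With y = sum_k a_k x^k, matching x^k gives (k+1)k a_{k+1} + (k+1) a_{k+1} - k a_k + n a_k = 0, i.e. (k+1)^2 a_{k+1} = (k - n) a_k = (k - 2) a_k. The right side vanishes at k = 2, so the series terminates at degree 2.
Standard normalization L_n(0) = 1 gives a_0 = 1. Work upward with a_{k+1} = (k - 2) a_k / (k+1)^2:
  a_1 = (0 - 2)(1) / 1^2 = -2/1 = -2
  a_2 = (1 - 2)(-2) / 2^2 = 2/4 = 1/2
Hence L_2(x) = x^2/2 - 2 x + 1.

L_2(x); series = x^2/2 - 2 x + 1


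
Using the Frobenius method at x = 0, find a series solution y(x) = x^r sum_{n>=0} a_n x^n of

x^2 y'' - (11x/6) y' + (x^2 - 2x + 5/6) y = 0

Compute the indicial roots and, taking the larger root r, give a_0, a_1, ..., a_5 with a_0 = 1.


Write in Frobenius form y'' + (p(x)/x) y' + (q(x)/x^2) y = 0:
  p(x) = -11/6,  q(x) = x^2 - 2x + 5/6.
Indicial equation: r(r-1) + (-11/6) r + (5/6) = 0 -> roots r_1 = 5/2, r_2 = 1/3.
Take r = r_1 = 5/2. Let y(x) = x^r sum_{n>=0} a_n x^n with a_0 = 1.
Substitute y = x^r sum a_n x^n and match x^{r+n}. The recurrence is
  D(n) a_n - 2 a_{n-1} + 1 a_{n-2} = 0,  where D(n) = (r+n)(r+n-1) + (-11/6)(r+n) + (5/6).
  a_n = [2 a_{n-1} - 1 a_{n-2}] / D(n).
Since the indicial polynomial factors as (r - r_1)(r - r_2), D(n) = (r_1 + n - r_1)(r_1 + n - r_2) = n(n + 13/6).
Evaluating step by step (a_0 = 1):
  n = 1: D(1) = 1(1 + 13/6) = 19/6; numerator = 2(1) = 2; a_1 = (2)/(19/6) = 12/19
  n = 2: D(2) = 2(2 + 13/6) = 25/3; numerator = 2(12/19) - 1(1) = 5/19; a_2 = (5/19)/(25/3) = 3/95
  n = 3: D(3) = 3(3 + 13/6) = 31/2; numerator = 2(3/95) - 1(12/19) = -54/95; a_3 = (-54/95)/(31/2) = -108/2945
  n = 4: D(4) = 4(4 + 13/6) = 74/3; numerator = 2(-108/2945) - 1(3/95) = -309/2945; a_4 = (-309/2945)/(74/3) = -927/217930
  n = 5: D(5) = 5(5 + 13/6) = 215/6; numerator = 2(-927/217930) - 1(-108/2945) = 99/3515; a_5 = (99/3515)/(215/6) = 594/755725

r = 5/2; a_0 = 1; a_1 = 12/19; a_2 = 3/95; a_3 = -108/2945; a_4 = -927/217930; a_5 = 594/755725


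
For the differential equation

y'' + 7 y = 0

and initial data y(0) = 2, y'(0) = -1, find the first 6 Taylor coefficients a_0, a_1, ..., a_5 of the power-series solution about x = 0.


Ansatz: y(x) = sum_{n>=0} a_n x^n, so y'(x) = sum_{n>=1} n a_n x^(n-1) and y''(x) = sum_{n>=2} n(n-1) a_n x^(n-2).
Substitute into P(x) y'' + Q(x) y' + R(x) y = 0 with P(x) = 1, Q(x) = 0, R(x) = 7, and match powers of x.
Initial conditions: a_0 = 2, a_1 = -1.
Setting the coefficient of each power of x to zero and solving order by order (substituting the coefficients already found):
  x^0: 2 a_2 + 7 a_0 = 0  ->  2 a_2 = -7 a_0 = -14  ->  a_2 = -7
  x^1: 6 a_3 + 7 a_1 = 0  ->  6 a_3 = -7 a_1 = 7  ->  a_3 = 7/6
  x^2: 12 a_4 + 7 a_2 = 0  ->  12 a_4 = -7 a_2 = 49  ->  a_4 = 49/12
  x^3: 20 a_5 + 7 a_3 = 0  ->  20 a_5 = -7 a_3 = -49/6  ->  a_5 = -49/120
Truncated series: y(x) = 2 - x - 7 x^2 + (7/6) x^3 + (49/12) x^4 - (49/120) x^5 + O(x^6).

a_0 = 2; a_1 = -1; a_2 = -7; a_3 = 7/6; a_4 = 49/12; a_5 = -49/120


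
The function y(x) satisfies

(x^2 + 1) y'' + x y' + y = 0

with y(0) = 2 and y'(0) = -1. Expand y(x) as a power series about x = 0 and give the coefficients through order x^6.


Ansatz: y(x) = sum_{n>=0} a_n x^n, so y'(x) = sum_{n>=1} n a_n x^(n-1) and y''(x) = sum_{n>=2} n(n-1) a_n x^(n-2).
Substitute into P(x) y'' + Q(x) y' + R(x) y = 0 with P(x) = x^2 + 1, Q(x) = x, R(x) = 1, and match powers of x.
Initial conditions: a_0 = 2, a_1 = -1.
Setting the coefficient of each power of x to zero and solving order by order (substituting the coefficients already found):
  x^0: 2 a_2 + a_0 = 0  ->  2 a_2 = -a_0 = -2  ->  a_2 = -1
  x^1: 6 a_3 + 2 a_1 = 0  ->  6 a_3 = -2 a_1 = 2  ->  a_3 = 1/3
  x^2: 12 a_4 + 5 a_2 = 0  ->  12 a_4 = -5 a_2 = 5  ->  a_4 = 5/12
  x^3: 20 a_5 + 10 a_3 = 0  ->  20 a_5 = -10 a_3 = -10/3  ->  a_5 = -1/6
  x^4: 30 a_6 + 17 a_4 = 0  ->  30 a_6 = -17 a_4 = -85/12  ->  a_6 = -17/72
Truncated series: y(x) = 2 - x - x^2 + (1/3) x^3 + (5/12) x^4 - (1/6) x^5 - (17/72) x^6 + O(x^7).

a_0 = 2; a_1 = -1; a_2 = -1; a_3 = 1/3; a_4 = 5/12; a_5 = -1/6; a_6 = -17/72


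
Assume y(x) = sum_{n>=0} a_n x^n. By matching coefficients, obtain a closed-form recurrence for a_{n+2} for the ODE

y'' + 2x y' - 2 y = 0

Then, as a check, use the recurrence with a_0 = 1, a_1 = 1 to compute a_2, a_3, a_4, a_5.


Substitute y = sum_n a_n x^n.
y''(x) has coefficient (n+2)(n+1) a_{n+2} at x^n;
2 x y'(x) has coefficient 2 n a_n at x^n (shift);
-2 y(x) has coefficient -2 a_n at x^n.
Matching x^n: (n+2)(n+1) a_{n+2} + (2n - 2) a_n = 0.
Thus a_{n+2} = (-2n + 2) / ((n+1)(n+2)) * a_n.

Check with a_0 = 1, a_1 = 1 (apply the recurrence for n = 0, 1, 2, 3): a_0 = 1, a_1 = 1, a_2 = 1, a_3 = 0, a_4 = -1/6, a_5 = 0.

a_(n+2) = (-2n + 2) / ((n+1)(n+2)) * a_n; check: a_0 = 1, a_1 = 1, a_2 = 1, a_3 = 0, a_4 = -1/6, a_5 = 0


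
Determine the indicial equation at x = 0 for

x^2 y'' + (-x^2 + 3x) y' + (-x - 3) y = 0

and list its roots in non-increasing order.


Divide by x^2 to reach normal form y'' + P_1(x) y' + P_2(x) y = 0 with P_1(x) = -1 + 3/x and P_2(x) = -1/x - 3/x^2.
x = 0 is a singular point because the y'-coefficient -1 + 3/x has a pole at x = 0 and the y-coefficient -1/x - 3/x^2 has a pole at x = 0.
It is a regular singular point because x P_1(x) = p(x) = 3 - x and x^2 P_2(x) = q(x) = -x - 3 are polynomials, hence analytic at x = 0.
p(0) = 3,  q(0) = -3.
Indicial equation: r(r-1) + p(0) r + q(0) = 0, i.e. r^2 + (p(0) - 1) r + q(0) = 0, i.e. r^2 + 2 r - 3 = 0.
Discriminant: (2)^2 - 4(-3) = 16, so r = (-2 ± 4)/2.
Solving: r_1 = 1, r_2 = -3.

indicial: r^2 + 2 r - 3 = 0; roots r_1 = 1, r_2 = -3


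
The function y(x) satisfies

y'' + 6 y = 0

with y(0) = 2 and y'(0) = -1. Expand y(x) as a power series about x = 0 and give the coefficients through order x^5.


Ansatz: y(x) = sum_{n>=0} a_n x^n, so y'(x) = sum_{n>=1} n a_n x^(n-1) and y''(x) = sum_{n>=2} n(n-1) a_n x^(n-2).
Substitute into P(x) y'' + Q(x) y' + R(x) y = 0 with P(x) = 1, Q(x) = 0, R(x) = 6, and match powers of x.
Initial conditions: a_0 = 2, a_1 = -1.
Setting the coefficient of each power of x to zero and solving order by order (substituting the coefficients already found):
  x^0: 2 a_2 + 6 a_0 = 0  ->  2 a_2 = -6 a_0 = -12  ->  a_2 = -6
  x^1: 6 a_3 + 6 a_1 = 0  ->  6 a_3 = -6 a_1 = 6  ->  a_3 = 1
  x^2: 12 a_4 + 6 a_2 = 0  ->  12 a_4 = -6 a_2 = 36  ->  a_4 = 3
  x^3: 20 a_5 + 6 a_3 = 0  ->  20 a_5 = -6 a_3 = -6  ->  a_5 = -3/10
Truncated series: y(x) = 2 - x - 6 x^2 + x^3 + 3 x^4 - (3/10) x^5 + O(x^6).

a_0 = 2; a_1 = -1; a_2 = -6; a_3 = 1; a_4 = 3; a_5 = -3/10
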